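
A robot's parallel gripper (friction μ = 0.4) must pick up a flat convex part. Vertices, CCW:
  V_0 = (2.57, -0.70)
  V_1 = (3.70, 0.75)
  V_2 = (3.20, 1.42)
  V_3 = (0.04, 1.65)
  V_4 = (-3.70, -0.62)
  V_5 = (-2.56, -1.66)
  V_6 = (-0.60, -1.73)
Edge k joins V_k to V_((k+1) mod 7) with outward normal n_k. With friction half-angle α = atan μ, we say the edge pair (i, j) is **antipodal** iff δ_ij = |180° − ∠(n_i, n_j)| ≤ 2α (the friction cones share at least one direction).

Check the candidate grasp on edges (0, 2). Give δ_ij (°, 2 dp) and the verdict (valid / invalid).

α = atan 0.4 = 21.80°;  2α = 43.60°
edge 0: e_0 = (+1.13, +1.45);  n_0 = (+0.7888, -0.6147)
edge 2: e_2 = (-3.16, +0.23);  n_2 = (+0.0726, +0.9974)
∠(n_0, n_2) = 123.77°
δ = |180° − 123.77°| = 56.23°
56.23° > 2α = 43.60°  →  invalid

δ = 56.23°, invalid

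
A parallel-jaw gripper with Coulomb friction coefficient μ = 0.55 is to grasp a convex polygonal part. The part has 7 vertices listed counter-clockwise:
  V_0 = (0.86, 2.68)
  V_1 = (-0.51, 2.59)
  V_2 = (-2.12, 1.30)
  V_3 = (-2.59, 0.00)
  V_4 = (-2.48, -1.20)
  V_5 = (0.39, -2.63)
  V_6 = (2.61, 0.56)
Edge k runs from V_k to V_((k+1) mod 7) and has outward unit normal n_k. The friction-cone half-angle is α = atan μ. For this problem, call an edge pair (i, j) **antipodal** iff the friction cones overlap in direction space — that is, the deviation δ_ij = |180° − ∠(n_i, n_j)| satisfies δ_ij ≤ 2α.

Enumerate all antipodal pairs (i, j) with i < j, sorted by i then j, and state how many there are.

α = atan 0.55 = 28.81°;  2α = 57.62°
n_0 = (-0.0656, +0.9978)
n_1 = (-0.6253, +0.7804)
n_2 = (-0.9404, +0.3400)
n_3 = (-0.9958, -0.0913)
n_4 = (-0.4460, -0.8951)
n_5 = (+0.8208, -0.5712)
n_6 = (+0.7712, +0.6366)
  (0,1): δ = 145.06°  ·
  (0,2): δ = 113.64°  ·
  (0,3): δ = 88.52°  ·
  (0,4): δ = 30.24°  ✓
  (0,5): δ = 51.41°  ✓
  (0,6): δ = 125.78°  ·
  (1,2): δ = 148.58°  ·
  (1,3): δ = 123.47°  ·
  (1,4): δ = 65.19°  ·
  (1,5): δ = 16.46°  ✓
  (1,6): δ = 90.84°  ·
  (2,3): δ = 154.89°  ·
  (2,4): δ = 96.61°  ·
  (2,5): δ = 14.96°  ✓
  (2,6): δ = 59.42°  ·
  (3,4): δ = 121.72°  ·
  (3,5): δ = 40.07°  ✓
  (3,6): δ = 34.30°  ✓
  (4,5): δ = 98.35°  ·
  (4,6): δ = 23.98°  ✓
  (5,6): δ = 105.63°  ·
antipodal pairs: 7

count = 7; pairs: (0,4), (0,5), (1,5), (2,5), (3,5), (3,6), (4,6)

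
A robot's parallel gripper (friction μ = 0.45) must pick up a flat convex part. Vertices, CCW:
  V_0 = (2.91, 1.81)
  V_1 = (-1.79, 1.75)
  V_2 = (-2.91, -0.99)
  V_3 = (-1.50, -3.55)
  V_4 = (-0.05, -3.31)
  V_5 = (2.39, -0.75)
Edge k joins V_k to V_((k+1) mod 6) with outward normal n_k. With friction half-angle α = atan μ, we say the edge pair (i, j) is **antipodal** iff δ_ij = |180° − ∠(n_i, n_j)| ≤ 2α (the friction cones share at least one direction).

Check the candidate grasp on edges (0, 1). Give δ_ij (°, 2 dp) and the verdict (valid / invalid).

α = atan 0.45 = 24.23°;  2α = 48.46°
edge 0: e_0 = (-4.70, -0.06);  n_0 = (-0.0128, +0.9999)
edge 1: e_1 = (-1.12, -2.74);  n_1 = (-0.9257, +0.3784)
∠(n_0, n_1) = 67.04°
δ = |180° − 67.04°| = 112.96°
112.96° > 2α = 48.46°  →  invalid

δ = 112.96°, invalid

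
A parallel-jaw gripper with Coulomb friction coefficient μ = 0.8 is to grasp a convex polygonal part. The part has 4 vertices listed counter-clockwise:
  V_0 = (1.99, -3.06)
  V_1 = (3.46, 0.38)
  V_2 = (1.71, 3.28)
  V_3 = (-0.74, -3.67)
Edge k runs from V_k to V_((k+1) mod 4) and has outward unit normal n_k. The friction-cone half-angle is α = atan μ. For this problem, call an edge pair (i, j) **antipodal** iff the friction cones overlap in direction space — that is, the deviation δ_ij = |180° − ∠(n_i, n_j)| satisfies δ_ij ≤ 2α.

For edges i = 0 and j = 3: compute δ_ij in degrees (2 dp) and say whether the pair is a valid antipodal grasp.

δ = 125.73°, invalid

α = atan 0.8 = 38.66°;  2α = 77.32°
edge 0: e_0 = (+1.47, +3.44);  n_0 = (+0.9196, -0.3930)
edge 3: e_3 = (+2.73, +0.61);  n_3 = (+0.2181, -0.9759)
∠(n_0, n_3) = 54.27°
δ = |180° − 54.27°| = 125.73°
125.73° > 2α = 77.32°  →  invalid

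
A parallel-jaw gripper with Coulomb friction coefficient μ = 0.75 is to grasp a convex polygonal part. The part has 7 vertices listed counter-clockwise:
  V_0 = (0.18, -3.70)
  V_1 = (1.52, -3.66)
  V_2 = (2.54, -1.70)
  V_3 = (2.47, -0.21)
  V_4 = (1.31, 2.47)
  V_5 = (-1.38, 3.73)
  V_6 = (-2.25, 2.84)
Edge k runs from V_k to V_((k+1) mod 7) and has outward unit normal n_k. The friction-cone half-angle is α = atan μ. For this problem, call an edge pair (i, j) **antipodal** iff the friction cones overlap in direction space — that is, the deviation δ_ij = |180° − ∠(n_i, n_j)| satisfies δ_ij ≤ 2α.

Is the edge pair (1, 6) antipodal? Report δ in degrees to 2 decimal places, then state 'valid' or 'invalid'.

α = atan 0.75 = 36.87°;  2α = 73.74°
edge 1: e_1 = (+1.02, +1.96);  n_1 = (+0.8871, -0.4616)
edge 6: e_6 = (+2.43, -6.54);  n_6 = (-0.9374, -0.3483)
∠(n_1, n_6) = 132.12°
δ = |180° − 132.12°| = 47.88°
47.88° ≤ 2α = 73.74°  →  valid

δ = 47.88°, valid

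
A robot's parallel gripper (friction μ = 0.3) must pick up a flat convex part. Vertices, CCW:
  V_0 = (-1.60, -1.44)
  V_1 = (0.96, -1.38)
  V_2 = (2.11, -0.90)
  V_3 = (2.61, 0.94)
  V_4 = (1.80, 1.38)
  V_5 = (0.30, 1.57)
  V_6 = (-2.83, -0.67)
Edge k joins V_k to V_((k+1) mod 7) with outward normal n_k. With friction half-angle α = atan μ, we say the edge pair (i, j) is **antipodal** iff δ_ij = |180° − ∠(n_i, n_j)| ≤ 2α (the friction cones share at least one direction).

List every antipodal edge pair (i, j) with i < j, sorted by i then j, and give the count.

α = atan 0.3 = 16.70°;  2α = 33.40°
n_0 = (+0.0234, -0.9997)
n_1 = (+0.3852, -0.9228)
n_2 = (+0.9650, -0.2622)
n_3 = (+0.4773, +0.8787)
n_4 = (+0.1257, +0.9921)
n_5 = (-0.5820, +0.8132)
n_6 = (-0.5306, -0.8476)
  (0,1): δ = 158.69°  ·
  (0,2): δ = 106.55°  ·
  (0,3): δ = 29.85°  ✓
  (0,4): δ = 8.56°  ✓
  (0,5): δ = 34.25°  ·
  (0,6): δ = 146.61°  ·
  (1,2): δ = 127.86°  ·
  (1,3): δ = 51.17°  ·
  (1,4): δ = 29.87°  ✓
  (1,5): δ = 12.93°  ✓
  (1,6): δ = 125.30°  ·
  (2,3): δ = 103.31°  ·
  (2,4): δ = 82.02°  ·
  (2,5): δ = 39.21°  ·
  (2,6): δ = 73.16°  ·
  (3,4): δ = 158.71°  ·
  (3,5): δ = 115.90°  ·
  (3,6): δ = 3.54°  ✓
  (4,5): δ = 137.19°  ·
  (4,6): δ = 24.83°  ✓
  (5,6): δ = 67.64°  ·
antipodal pairs: 6

count = 6; pairs: (0,3), (0,4), (1,4), (1,5), (3,6), (4,6)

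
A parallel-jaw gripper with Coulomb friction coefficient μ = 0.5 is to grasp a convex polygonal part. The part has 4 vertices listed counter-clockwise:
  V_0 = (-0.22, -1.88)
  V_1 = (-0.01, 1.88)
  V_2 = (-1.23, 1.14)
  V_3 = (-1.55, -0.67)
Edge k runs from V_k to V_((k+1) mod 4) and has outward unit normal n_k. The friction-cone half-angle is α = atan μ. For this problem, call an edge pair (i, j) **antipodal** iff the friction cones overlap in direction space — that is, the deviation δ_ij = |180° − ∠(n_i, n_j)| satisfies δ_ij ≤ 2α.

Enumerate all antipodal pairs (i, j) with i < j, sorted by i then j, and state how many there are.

α = atan 0.5 = 26.57°;  2α = 53.13°
n_0 = (+0.9984, -0.0558)
n_1 = (-0.5186, +0.8550)
n_2 = (-0.9847, +0.1741)
n_3 = (-0.6729, -0.7397)
  (0,1): δ = 55.56°  ·
  (0,2): δ = 6.83°  ✓
  (0,3): δ = 50.90°  ✓
  (1,2): δ = 131.27°  ·
  (1,3): δ = 73.53°  ·
  (2,3): δ = 122.27°  ·
antipodal pairs: 2

count = 2; pairs: (0,2), (0,3)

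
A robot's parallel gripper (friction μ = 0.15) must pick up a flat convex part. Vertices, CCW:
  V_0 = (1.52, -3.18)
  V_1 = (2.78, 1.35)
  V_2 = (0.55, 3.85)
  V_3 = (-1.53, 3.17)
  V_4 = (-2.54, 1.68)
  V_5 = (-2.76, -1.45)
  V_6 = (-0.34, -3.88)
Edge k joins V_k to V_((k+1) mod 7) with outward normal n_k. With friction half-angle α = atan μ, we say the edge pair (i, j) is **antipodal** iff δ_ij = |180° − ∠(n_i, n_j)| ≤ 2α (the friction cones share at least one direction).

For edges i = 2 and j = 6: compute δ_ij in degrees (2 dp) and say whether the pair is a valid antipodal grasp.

α = atan 0.15 = 8.53°;  2α = 17.06°
edge 2: e_2 = (-2.08, -0.68);  n_2 = (-0.3107, +0.9505)
edge 6: e_6 = (+1.86, +0.70);  n_6 = (+0.3522, -0.9359)
∠(n_2, n_6) = 177.48°
δ = |180° − 177.48°| = 2.52°
2.52° ≤ 2α = 17.06°  →  valid

δ = 2.52°, valid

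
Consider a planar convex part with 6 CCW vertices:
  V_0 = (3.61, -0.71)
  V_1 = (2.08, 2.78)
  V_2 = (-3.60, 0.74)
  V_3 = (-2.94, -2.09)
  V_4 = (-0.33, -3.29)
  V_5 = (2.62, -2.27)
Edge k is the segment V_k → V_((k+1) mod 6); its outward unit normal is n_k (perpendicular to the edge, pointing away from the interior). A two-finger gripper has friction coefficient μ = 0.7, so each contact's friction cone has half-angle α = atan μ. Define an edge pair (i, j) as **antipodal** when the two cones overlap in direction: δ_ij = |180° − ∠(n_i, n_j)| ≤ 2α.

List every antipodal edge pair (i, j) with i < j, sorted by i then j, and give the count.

α = atan 0.7 = 34.99°;  2α = 69.98°
n_0 = (+0.9159, +0.4015)
n_1 = (-0.3380, +0.9411)
n_2 = (-0.9739, -0.2271)
n_3 = (-0.4177, -0.9086)
n_4 = (+0.3268, -0.9451)
n_5 = (+0.8443, -0.5358)
  (0,1): δ = 93.92°  ·
  (0,2): δ = 10.54°  ✓
  (0,3): δ = 41.64°  ✓
  (0,4): δ = 85.40°  ·
  (0,5): δ = 123.93°  ·
  (1,2): δ = 96.63°  ·
  (1,3): δ = 44.45°  ✓
  (1,4): δ = 0.68°  ✓
  (1,5): δ = 37.84°  ✓
  (2,3): δ = 127.82°  ·
  (2,4): δ = 84.05°  ·
  (2,5): δ = 45.53°  ✓
  (3,4): δ = 136.23°  ·
  (3,5): δ = 97.71°  ·
  (4,5): δ = 141.47°  ·
antipodal pairs: 6

count = 6; pairs: (0,2), (0,3), (1,3), (1,4), (1,5), (2,5)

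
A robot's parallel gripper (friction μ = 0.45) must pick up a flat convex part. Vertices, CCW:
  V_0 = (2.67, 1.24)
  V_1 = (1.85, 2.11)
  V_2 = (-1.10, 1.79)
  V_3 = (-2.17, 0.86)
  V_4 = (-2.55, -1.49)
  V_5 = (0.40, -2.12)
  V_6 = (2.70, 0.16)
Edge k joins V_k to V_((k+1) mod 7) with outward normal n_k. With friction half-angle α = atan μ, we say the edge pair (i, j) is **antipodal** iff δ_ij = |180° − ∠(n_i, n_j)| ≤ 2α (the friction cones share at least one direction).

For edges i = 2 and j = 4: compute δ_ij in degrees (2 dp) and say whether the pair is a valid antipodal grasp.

α = atan 0.45 = 24.23°;  2α = 48.46°
edge 2: e_2 = (-1.07, -0.93);  n_2 = (-0.6560, +0.7548)
edge 4: e_4 = (+2.95, -0.63);  n_4 = (-0.2088, -0.9779)
∠(n_2, n_4) = 126.95°
δ = |180° − 126.95°| = 53.05°
53.05° > 2α = 48.46°  →  invalid

δ = 53.05°, invalid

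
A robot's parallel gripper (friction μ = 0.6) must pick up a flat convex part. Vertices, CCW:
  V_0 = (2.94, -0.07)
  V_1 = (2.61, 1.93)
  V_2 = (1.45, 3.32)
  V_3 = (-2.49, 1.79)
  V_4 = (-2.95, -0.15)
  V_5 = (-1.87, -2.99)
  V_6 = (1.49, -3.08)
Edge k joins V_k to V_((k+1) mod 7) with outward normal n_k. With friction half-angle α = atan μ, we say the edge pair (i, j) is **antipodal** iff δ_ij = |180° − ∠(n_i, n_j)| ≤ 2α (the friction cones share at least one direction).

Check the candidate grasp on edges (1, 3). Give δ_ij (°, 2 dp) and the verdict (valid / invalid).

δ = 53.19°, valid

α = atan 0.6 = 30.96°;  2α = 61.93°
edge 1: e_1 = (-1.16, +1.39);  n_1 = (+0.7678, +0.6407)
edge 3: e_3 = (-0.46, -1.94);  n_3 = (-0.9730, +0.2307)
∠(n_1, n_3) = 126.81°
δ = |180° − 126.81°| = 53.19°
53.19° ≤ 2α = 61.93°  →  valid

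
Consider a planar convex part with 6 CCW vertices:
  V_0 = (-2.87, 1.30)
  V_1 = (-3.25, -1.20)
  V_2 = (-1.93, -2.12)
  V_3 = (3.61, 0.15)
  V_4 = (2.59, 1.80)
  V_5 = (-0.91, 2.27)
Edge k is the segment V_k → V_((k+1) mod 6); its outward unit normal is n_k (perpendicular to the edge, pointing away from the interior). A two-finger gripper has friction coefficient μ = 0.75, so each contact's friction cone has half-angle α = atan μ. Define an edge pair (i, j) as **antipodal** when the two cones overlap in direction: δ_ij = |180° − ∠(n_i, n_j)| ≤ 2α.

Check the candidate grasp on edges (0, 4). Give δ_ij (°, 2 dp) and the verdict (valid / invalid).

α = atan 0.75 = 36.87°;  2α = 73.74°
edge 0: e_0 = (-0.38, -2.50);  n_0 = (-0.9886, +0.1503)
edge 4: e_4 = (-3.50, +0.47);  n_4 = (+0.1331, +0.9911)
∠(n_0, n_4) = 89.01°
δ = |180° − 89.01°| = 90.99°
90.99° > 2α = 73.74°  →  invalid

δ = 90.99°, invalid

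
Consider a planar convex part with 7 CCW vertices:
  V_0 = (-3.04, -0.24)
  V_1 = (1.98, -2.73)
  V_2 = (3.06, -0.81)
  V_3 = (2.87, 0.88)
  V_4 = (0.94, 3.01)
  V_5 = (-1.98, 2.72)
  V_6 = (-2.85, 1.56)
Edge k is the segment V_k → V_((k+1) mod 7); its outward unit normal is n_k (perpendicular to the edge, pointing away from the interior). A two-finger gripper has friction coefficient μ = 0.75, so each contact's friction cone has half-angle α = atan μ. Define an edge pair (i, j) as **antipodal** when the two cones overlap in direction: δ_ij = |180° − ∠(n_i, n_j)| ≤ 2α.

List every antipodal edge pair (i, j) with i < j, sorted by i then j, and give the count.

count = 9; pairs: (0,2), (0,3), (0,4), (1,4), (1,5), (1,6), (2,5), (2,6), (3,6)

α = atan 0.75 = 36.87°;  2α = 73.74°
n_0 = (-0.4444, -0.8959)
n_1 = (+0.8716, -0.4903)
n_2 = (+0.9937, +0.1117)
n_3 = (+0.7410, +0.6715)
n_4 = (-0.0988, +0.9951)
n_5 = (-0.8000, +0.6000)
n_6 = (-0.9945, +0.1050)
  (0,1): δ = 92.98°  ·
  (0,2): δ = 57.20°  ✓
  (0,3): δ = 21.44°  ✓
  (0,4): δ = 32.05°  ✓
  (0,5): δ = 79.51°  ·
  (0,6): δ = 110.36°  ·
  (1,2): δ = 144.23°  ·
  (1,3): δ = 108.46°  ·
  (1,4): δ = 54.97°  ✓
  (1,5): δ = 7.51°  ✓
  (1,6): δ = 23.33°  ✓
  (2,3): δ = 144.23°  ·
  (2,4): δ = 90.74°  ·
  (2,5): δ = 43.28°  ✓
  (2,6): δ = 12.44°  ✓
  (3,4): δ = 126.51°  ·
  (3,5): δ = 79.05°  ·
  (3,6): δ = 48.21°  ✓
  (4,5): δ = 132.54°  ·
  (4,6): δ = 101.70°  ·
  (5,6): δ = 149.16°  ·
antipodal pairs: 9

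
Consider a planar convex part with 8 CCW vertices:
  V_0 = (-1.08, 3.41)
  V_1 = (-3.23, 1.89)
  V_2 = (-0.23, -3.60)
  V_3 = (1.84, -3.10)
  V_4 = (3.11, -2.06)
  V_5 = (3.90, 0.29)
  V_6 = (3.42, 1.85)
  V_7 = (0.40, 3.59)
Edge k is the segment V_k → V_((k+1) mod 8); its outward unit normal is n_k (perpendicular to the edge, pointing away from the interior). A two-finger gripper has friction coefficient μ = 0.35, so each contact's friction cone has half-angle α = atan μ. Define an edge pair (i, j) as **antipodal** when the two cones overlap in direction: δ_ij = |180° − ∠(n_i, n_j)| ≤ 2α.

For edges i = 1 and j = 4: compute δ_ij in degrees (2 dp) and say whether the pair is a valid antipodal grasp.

α = atan 0.35 = 19.29°;  2α = 38.58°
edge 1: e_1 = (+3.00, -5.49);  n_1 = (-0.8775, -0.4795)
edge 4: e_4 = (+0.79, +2.35);  n_4 = (+0.9479, -0.3186)
∠(n_1, n_4) = 132.76°
δ = |180° − 132.76°| = 47.24°
47.24° > 2α = 38.58°  →  invalid

δ = 47.24°, invalid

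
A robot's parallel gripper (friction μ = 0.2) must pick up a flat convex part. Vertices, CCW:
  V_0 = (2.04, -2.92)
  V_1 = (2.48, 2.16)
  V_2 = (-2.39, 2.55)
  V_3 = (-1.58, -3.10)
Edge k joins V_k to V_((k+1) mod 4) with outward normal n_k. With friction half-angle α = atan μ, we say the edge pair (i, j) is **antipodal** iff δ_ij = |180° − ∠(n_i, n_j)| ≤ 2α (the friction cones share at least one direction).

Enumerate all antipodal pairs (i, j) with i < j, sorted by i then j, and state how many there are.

count = 2; pairs: (0,2), (1,3)

α = atan 0.2 = 11.31°;  2α = 22.62°
n_0 = (+0.9963, -0.0863)
n_1 = (+0.0798, +0.9968)
n_2 = (-0.9899, -0.1419)
n_3 = (+0.0497, -0.9988)
  (0,1): δ = 89.63°  ·
  (0,2): δ = 13.11°  ✓
  (0,3): δ = 97.80°  ·
  (1,2): δ = 77.26°  ·
  (1,3): δ = 7.43°  ✓
  (2,3): δ = 95.31°  ·
antipodal pairs: 2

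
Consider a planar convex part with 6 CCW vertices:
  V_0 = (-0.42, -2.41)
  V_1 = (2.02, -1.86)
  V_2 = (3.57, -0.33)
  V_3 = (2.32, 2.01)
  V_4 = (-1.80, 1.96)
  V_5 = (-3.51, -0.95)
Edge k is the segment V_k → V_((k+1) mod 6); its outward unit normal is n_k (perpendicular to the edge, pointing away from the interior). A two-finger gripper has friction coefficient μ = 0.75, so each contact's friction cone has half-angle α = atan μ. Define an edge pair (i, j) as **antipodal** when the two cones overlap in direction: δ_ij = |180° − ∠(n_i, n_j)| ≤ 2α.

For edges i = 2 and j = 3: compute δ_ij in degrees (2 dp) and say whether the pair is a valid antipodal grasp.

δ = 117.42°, invalid

α = atan 0.75 = 36.87°;  2α = 73.74°
edge 2: e_2 = (-1.25, +2.34);  n_2 = (+0.8820, +0.4712)
edge 3: e_3 = (-4.12, -0.05);  n_3 = (-0.0121, +0.9999)
∠(n_2, n_3) = 62.58°
δ = |180° − 62.58°| = 117.42°
117.42° > 2α = 73.74°  →  invalid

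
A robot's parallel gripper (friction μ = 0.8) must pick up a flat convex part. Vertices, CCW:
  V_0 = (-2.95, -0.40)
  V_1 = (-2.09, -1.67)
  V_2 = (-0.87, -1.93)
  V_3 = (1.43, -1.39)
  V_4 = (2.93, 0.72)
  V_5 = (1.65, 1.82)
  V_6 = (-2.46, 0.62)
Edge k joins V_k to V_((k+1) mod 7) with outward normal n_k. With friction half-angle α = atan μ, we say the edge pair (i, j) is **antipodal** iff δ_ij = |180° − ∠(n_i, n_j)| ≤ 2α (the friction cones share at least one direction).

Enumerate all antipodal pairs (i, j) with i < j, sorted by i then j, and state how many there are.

count = 12; pairs: (0,3), (0,4), (0,5), (1,4), (1,5), (1,6), (2,4), (2,5), (2,6), (3,5), (3,6), (4,6)

α = atan 0.8 = 38.66°;  2α = 77.32°
n_0 = (-0.8280, -0.5607)
n_1 = (-0.2084, -0.9780)
n_2 = (+0.2286, -0.9735)
n_3 = (+0.8150, -0.5794)
n_4 = (+0.6518, +0.7584)
n_5 = (-0.2803, +0.9599)
n_6 = (-0.9014, +0.4330)
  (0,1): δ = 136.14°  ·
  (0,2): δ = 110.89°  ·
  (0,3): δ = 69.51°  ✓
  (0,4): δ = 15.22°  ✓
  (0,5): δ = 72.17°  ✓
  (0,6): δ = 120.24°  ·
  (1,2): δ = 154.76°  ·
  (1,3): δ = 113.38°  ·
  (1,4): δ = 28.64°  ✓
  (1,5): δ = 28.31°  ✓
  (1,6): δ = 76.37°  ✓
  (2,3): δ = 138.62°  ·
  (2,4): δ = 53.89°  ✓
  (2,5): δ = 3.06°  ✓
  (2,6): δ = 51.13°  ✓
  (3,4): δ = 95.27°  ·
  (3,5): δ = 38.31°  ✓
  (3,6): δ = 9.75°  ✓
  (4,5): δ = 123.05°  ·
  (4,6): δ = 74.98°  ✓
  (5,6): δ = 131.94°  ·
antipodal pairs: 12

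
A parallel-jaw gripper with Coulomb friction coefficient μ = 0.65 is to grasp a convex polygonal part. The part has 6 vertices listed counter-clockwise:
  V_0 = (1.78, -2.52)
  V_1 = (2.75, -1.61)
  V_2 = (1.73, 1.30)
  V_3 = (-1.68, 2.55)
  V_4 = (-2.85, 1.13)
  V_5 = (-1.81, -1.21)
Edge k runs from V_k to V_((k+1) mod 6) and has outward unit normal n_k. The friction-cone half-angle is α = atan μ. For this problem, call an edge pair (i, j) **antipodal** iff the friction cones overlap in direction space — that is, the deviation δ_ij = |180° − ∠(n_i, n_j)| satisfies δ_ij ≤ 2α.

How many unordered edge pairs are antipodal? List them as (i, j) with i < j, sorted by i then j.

α = atan 0.65 = 33.02°;  2α = 66.05°
n_0 = (+0.6842, -0.7293)
n_1 = (+0.9437, +0.3308)
n_2 = (+0.3442, +0.9389)
n_3 = (-0.7718, +0.6359)
n_4 = (-0.9138, -0.4061)
n_5 = (-0.3428, -0.9394)
  (0,1): δ = 113.86°  ·
  (0,2): δ = 63.30°  ✓
  (0,3): δ = 7.34°  ✓
  (0,4): δ = 70.79°  ·
  (0,5): δ = 116.78°  ·
  (1,2): δ = 129.45°  ·
  (1,3): δ = 58.80°  ✓
  (1,4): δ = 4.65°  ✓
  (1,5): δ = 50.64°  ✓
  (2,3): δ = 109.36°  ·
  (2,4): δ = 45.91°  ✓
  (2,5): δ = 0.08°  ✓
  (3,4): δ = 116.55°  ·
  (3,5): δ = 70.56°  ·
  (4,5): δ = 134.01°  ·
antipodal pairs: 7

count = 7; pairs: (0,2), (0,3), (1,3), (1,4), (1,5), (2,4), (2,5)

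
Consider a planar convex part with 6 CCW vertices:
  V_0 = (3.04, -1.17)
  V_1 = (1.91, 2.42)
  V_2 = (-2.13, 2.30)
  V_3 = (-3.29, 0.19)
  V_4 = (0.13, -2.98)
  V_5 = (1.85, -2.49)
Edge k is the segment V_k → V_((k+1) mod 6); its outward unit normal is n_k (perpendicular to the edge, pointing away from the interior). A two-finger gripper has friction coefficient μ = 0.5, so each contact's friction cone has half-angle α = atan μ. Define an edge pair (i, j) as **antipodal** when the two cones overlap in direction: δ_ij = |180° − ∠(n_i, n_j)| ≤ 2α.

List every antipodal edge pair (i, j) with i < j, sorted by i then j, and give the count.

count = 7; pairs: (0,2), (0,3), (1,3), (1,4), (1,5), (2,4), (2,5)

α = atan 0.5 = 26.57°;  2α = 53.13°
n_0 = (+0.9539, +0.3002)
n_1 = (-0.0297, +0.9996)
n_2 = (-0.8763, +0.4818)
n_3 = (-0.6798, -0.7334)
n_4 = (+0.2740, -0.9617)
n_5 = (+0.7427, -0.6696)
  (0,1): δ = 105.77°  ·
  (0,2): δ = 46.27°  ✓
  (0,3): δ = 29.70°  ✓
  (0,4): δ = 88.43°  ·
  (0,5): δ = 120.49°  ·
  (1,2): δ = 120.50°  ·
  (1,3): δ = 44.53°  ✓
  (1,4): δ = 14.20°  ✓
  (1,5): δ = 46.26°  ✓
  (2,3): δ = 104.03°  ·
  (2,4): δ = 45.30°  ✓
  (2,5): δ = 13.23°  ✓
  (3,4): δ = 121.27°  ·
  (3,5): δ = 89.21°  ·
  (4,5): δ = 147.94°  ·
antipodal pairs: 7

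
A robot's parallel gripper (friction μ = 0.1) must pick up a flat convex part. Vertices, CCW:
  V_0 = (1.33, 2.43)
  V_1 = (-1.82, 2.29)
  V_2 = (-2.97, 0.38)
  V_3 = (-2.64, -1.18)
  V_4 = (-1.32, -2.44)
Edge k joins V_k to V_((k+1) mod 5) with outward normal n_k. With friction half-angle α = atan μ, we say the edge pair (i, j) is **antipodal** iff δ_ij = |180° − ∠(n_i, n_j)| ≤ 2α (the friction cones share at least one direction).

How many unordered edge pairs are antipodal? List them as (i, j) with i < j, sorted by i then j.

α = atan 0.1 = 5.71°;  2α = 11.42°
n_0 = (-0.0444, +0.9990)
n_1 = (-0.8567, +0.5158)
n_2 = (-0.9783, -0.2070)
n_3 = (-0.6905, -0.7234)
n_4 = (+0.8784, -0.4780)
  (0,1): δ = 123.60°  ·
  (0,2): δ = 80.60°  ·
  (0,3): δ = 46.21°  ·
  (0,4): δ = 58.90°  ·
  (1,2): δ = 137.00°  ·
  (1,3): δ = 102.62°  ·
  (1,4): δ = 2.50°  ✓
  (2,3): δ = 145.61°  ·
  (2,4): δ = 40.50°  ·
  (3,4): δ = 74.88°  ·
antipodal pairs: 1

count = 1; pairs: (1,4)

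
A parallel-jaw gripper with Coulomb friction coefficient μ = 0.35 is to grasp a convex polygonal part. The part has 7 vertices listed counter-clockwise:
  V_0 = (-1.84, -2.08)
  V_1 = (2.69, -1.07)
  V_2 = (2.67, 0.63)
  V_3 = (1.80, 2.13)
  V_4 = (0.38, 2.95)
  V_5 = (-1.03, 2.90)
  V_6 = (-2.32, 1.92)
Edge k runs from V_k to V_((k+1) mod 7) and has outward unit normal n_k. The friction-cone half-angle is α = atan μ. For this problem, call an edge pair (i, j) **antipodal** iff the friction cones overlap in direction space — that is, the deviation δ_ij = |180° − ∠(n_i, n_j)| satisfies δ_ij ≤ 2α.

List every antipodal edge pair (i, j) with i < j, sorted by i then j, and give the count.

count = 4; pairs: (0,4), (0,5), (1,6), (2,6)

α = atan 0.35 = 19.29°;  2α = 38.58°
n_0 = (+0.2176, -0.9760)
n_1 = (+0.9999, +0.0118)
n_2 = (+0.8650, +0.5017)
n_3 = (+0.5001, +0.8660)
n_4 = (-0.0354, +0.9994)
n_5 = (-0.6049, +0.7963)
n_6 = (-0.9929, -0.1191)
  (0,1): δ = 101.89°  ·
  (0,2): δ = 72.46°  ·
  (0,3): δ = 42.57°  ·
  (0,4): δ = 10.54°  ✓
  (0,5): δ = 24.65°  ✓
  (0,6): δ = 84.27°  ·
  (1,2): δ = 150.56°  ·
  (1,3): δ = 120.68°  ·
  (1,4): δ = 88.64°  ·
  (1,5): δ = 53.45°  ·
  (1,6): δ = 6.17°  ✓
  (2,3): δ = 150.12°  ·
  (2,4): δ = 118.08°  ·
  (2,5): δ = 82.89°  ·
  (2,6): δ = 23.27°  ✓
  (3,4): δ = 147.96°  ·
  (3,5): δ = 112.77°  ·
  (3,6): δ = 53.15°  ·
  (4,5): δ = 144.81°  ·
  (4,6): δ = 85.19°  ·
  (5,6): δ = 120.38°  ·
antipodal pairs: 4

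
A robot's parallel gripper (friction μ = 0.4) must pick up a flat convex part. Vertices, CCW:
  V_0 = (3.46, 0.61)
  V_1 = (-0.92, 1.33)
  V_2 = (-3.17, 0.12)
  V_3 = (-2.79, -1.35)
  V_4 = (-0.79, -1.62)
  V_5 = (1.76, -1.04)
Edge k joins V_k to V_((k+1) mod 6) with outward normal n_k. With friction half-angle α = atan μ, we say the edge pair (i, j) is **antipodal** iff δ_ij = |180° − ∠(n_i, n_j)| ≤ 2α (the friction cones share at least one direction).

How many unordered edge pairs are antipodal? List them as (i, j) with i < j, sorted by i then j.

α = atan 0.4 = 21.80°;  2α = 43.60°
n_0 = (+0.1622, +0.9868)
n_1 = (-0.4736, +0.8807)
n_2 = (-0.9682, -0.2503)
n_3 = (-0.1338, -0.9910)
n_4 = (+0.2218, -0.9751)
n_5 = (+0.6965, -0.7176)
  (0,1): δ = 142.39°  ·
  (0,2): δ = 66.17°  ·
  (0,3): δ = 1.65°  ✓
  (0,4): δ = 22.15°  ✓
  (0,5): δ = 53.48°  ·
  (1,2): δ = 103.78°  ·
  (1,3): δ = 35.96°  ✓
  (1,4): δ = 15.46°  ✓
  (1,5): δ = 15.87°  ✓
  (2,3): δ = 112.18°  ·
  (2,4): δ = 91.68°  ·
  (2,5): δ = 60.35°  ·
  (3,4): δ = 159.50°  ·
  (3,5): δ = 128.17°  ·
  (4,5): δ = 148.67°  ·
antipodal pairs: 5

count = 5; pairs: (0,3), (0,4), (1,3), (1,4), (1,5)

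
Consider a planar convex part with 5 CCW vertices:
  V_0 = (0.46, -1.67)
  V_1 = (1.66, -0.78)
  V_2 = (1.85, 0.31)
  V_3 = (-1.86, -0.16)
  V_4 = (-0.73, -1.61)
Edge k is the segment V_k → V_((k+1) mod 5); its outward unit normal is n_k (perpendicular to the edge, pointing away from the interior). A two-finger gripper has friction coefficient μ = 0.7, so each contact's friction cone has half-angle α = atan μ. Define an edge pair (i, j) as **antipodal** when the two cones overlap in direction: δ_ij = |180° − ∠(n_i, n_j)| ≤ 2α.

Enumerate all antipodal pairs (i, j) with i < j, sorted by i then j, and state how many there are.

α = atan 0.7 = 34.99°;  2α = 69.98°
n_0 = (+0.5957, -0.8032)
n_1 = (+0.9851, -0.1717)
n_2 = (-0.1257, +0.9921)
n_3 = (-0.7888, -0.6147)
n_4 = (-0.0504, -0.9987)
  (0,1): δ = 136.45°  ·
  (0,2): δ = 29.34°  ✓
  (0,3): δ = 91.37°  ·
  (0,4): δ = 140.55°  ·
  (1,2): δ = 72.89°  ·
  (1,3): δ = 47.82°  ✓
  (1,4): δ = 97.00°  ·
  (2,3): δ = 59.29°  ✓
  (2,4): δ = 10.11°  ✓
  (3,4): δ = 130.82°  ·
antipodal pairs: 4

count = 4; pairs: (0,2), (1,3), (2,3), (2,4)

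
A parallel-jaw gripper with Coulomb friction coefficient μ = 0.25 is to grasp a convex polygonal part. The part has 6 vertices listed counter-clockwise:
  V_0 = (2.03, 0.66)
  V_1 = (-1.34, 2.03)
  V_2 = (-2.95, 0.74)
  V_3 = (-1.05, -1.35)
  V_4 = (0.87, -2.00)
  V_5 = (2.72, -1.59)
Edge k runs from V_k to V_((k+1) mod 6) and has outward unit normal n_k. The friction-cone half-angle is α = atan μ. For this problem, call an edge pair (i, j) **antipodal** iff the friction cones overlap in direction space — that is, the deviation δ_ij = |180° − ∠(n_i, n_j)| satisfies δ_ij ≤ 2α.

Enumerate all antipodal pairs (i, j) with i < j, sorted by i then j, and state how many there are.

α = atan 0.25 = 14.04°;  2α = 28.07°
n_0 = (+0.3766, +0.9264)
n_1 = (-0.6253, +0.7804)
n_2 = (-0.7399, -0.6727)
n_3 = (-0.3207, -0.9472)
n_4 = (+0.2164, -0.9763)
n_5 = (+0.9561, +0.2932)
  (0,1): δ = 119.17°  ·
  (0,2): δ = 25.60°  ✓
  (0,3): δ = 3.42°  ✓
  (0,4): δ = 34.62°  ·
  (0,5): δ = 129.17°  ·
  (1,2): δ = 86.43°  ·
  (1,3): δ = 57.41°  ·
  (1,4): δ = 26.21°  ✓
  (1,5): δ = 68.35°  ·
  (2,3): δ = 150.98°  ·
  (2,4): δ = 119.78°  ·
  (2,5): δ = 25.22°  ✓
  (3,4): δ = 148.80°  ·
  (3,5): δ = 54.25°  ·
  (4,5): δ = 85.45°  ·
antipodal pairs: 4

count = 4; pairs: (0,2), (0,3), (1,4), (2,5)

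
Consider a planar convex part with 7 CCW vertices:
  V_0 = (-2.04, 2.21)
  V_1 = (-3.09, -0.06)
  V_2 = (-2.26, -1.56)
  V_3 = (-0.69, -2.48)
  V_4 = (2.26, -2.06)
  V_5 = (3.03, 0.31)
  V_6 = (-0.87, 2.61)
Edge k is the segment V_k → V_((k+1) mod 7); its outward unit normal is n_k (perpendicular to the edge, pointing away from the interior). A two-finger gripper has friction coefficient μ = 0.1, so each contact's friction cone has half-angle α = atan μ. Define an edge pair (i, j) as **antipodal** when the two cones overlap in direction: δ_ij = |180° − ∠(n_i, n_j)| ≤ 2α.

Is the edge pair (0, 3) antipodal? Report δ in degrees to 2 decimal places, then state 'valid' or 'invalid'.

δ = 57.07°, invalid

α = atan 0.1 = 5.71°;  2α = 11.42°
edge 0: e_0 = (-1.05, -2.27);  n_0 = (-0.9076, +0.4198)
edge 3: e_3 = (+2.95, +0.42);  n_3 = (+0.1410, -0.9900)
∠(n_0, n_3) = 122.93°
δ = |180° − 122.93°| = 57.07°
57.07° > 2α = 11.42°  →  invalid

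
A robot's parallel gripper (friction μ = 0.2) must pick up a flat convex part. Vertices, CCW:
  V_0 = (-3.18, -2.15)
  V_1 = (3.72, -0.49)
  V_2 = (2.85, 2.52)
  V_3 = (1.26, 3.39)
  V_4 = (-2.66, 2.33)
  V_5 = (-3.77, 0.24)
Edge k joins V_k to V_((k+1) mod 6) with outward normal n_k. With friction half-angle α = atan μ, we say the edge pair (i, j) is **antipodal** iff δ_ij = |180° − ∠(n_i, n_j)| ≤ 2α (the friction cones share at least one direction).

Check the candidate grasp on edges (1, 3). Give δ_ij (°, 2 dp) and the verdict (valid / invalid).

α = atan 0.2 = 11.31°;  2α = 22.62°
edge 1: e_1 = (-0.87, +3.01);  n_1 = (+0.9607, +0.2777)
edge 3: e_3 = (-3.92, -1.06);  n_3 = (-0.2610, +0.9653)
∠(n_1, n_3) = 89.01°
δ = |180° − 89.01°| = 90.99°
90.99° > 2α = 22.62°  →  invalid

δ = 90.99°, invalid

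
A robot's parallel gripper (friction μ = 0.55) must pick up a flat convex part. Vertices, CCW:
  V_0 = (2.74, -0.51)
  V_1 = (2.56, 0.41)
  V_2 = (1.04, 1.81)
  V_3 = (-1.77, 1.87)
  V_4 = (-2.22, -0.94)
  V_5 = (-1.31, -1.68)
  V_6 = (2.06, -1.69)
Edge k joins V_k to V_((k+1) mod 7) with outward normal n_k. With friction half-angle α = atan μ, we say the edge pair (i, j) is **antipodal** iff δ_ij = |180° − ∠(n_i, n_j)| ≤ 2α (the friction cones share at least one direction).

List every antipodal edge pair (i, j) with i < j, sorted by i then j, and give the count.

α = atan 0.55 = 28.81°;  2α = 57.62°
n_0 = (+0.9814, +0.1920)
n_1 = (+0.6775, +0.7355)
n_2 = (+0.0213, +0.9998)
n_3 = (-0.9874, +0.1581)
n_4 = (-0.6309, -0.7759)
n_5 = (-0.0030, -1.0000)
n_6 = (+0.8664, -0.4993)
  (0,1): δ = 143.72°  ·
  (0,2): δ = 102.29°  ·
  (0,3): δ = 20.17°  ✓
  (0,4): δ = 39.81°  ✓
  (0,5): δ = 78.76°  ·
  (0,6): δ = 138.98°  ·
  (1,2): δ = 138.58°  ·
  (1,3): δ = 56.45°  ✓
  (1,4): δ = 3.53°  ✓
  (1,5): δ = 42.48°  ✓
  (1,6): δ = 102.69°  ·
  (2,3): δ = 97.88°  ·
  (2,4): δ = 37.89°  ✓
  (2,5): δ = 1.05°  ✓
  (2,6): δ = 61.27°  ·
  (3,4): δ = 120.02°  ·
  (3,5): δ = 81.07°  ·
  (3,6): δ = 20.86°  ✓
  (4,5): δ = 141.05°  ·
  (4,6): δ = 80.84°  ·
  (5,6): δ = 119.78°  ·
antipodal pairs: 8

count = 8; pairs: (0,3), (0,4), (1,3), (1,4), (1,5), (2,4), (2,5), (3,6)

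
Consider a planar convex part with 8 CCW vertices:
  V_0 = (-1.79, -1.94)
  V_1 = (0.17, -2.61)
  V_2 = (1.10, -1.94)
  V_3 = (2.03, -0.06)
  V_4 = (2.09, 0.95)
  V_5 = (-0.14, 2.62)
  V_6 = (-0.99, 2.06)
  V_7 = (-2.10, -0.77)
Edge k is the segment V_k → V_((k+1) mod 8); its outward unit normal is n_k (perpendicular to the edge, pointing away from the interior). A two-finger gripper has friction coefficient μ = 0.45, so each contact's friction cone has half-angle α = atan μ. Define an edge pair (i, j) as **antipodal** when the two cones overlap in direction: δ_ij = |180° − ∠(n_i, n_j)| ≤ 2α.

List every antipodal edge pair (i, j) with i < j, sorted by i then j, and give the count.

count = 9; pairs: (0,4), (1,5), (1,6), (2,5), (2,6), (2,7), (3,6), (3,7), (4,7)

α = atan 0.45 = 24.23°;  2α = 48.46°
n_0 = (-0.3235, -0.9462)
n_1 = (+0.5845, -0.8114)
n_2 = (+0.8963, -0.4434)
n_3 = (+0.9982, -0.0593)
n_4 = (+0.5994, +0.8004)
n_5 = (-0.5502, +0.8351)
n_6 = (-0.9310, +0.3651)
n_7 = (-0.9666, -0.2561)
  (0,1): δ = 125.36°  ·
  (0,2): δ = 97.45°  ·
  (0,3): δ = 74.53°  ·
  (0,4): δ = 17.96°  ✓
  (0,5): δ = 52.25°  ·
  (0,6): δ = 87.46°  ·
  (0,7): δ = 123.71°  ·
  (1,2): δ = 152.09°  ·
  (1,3): δ = 129.17°  ·
  (1,4): δ = 72.60°  ·
  (1,5): δ = 2.39°  ✓
  (1,6): δ = 32.81°  ✓
  (1,7): δ = 69.07°  ·
  (2,3): δ = 157.08°  ·
  (2,4): δ = 100.51°  ·
  (2,5): δ = 30.30°  ✓
  (2,6): δ = 4.90°  ✓
  (2,7): δ = 41.16°  ✓
  (3,4): δ = 123.43°  ·
  (3,5): δ = 53.22°  ·
  (3,6): δ = 18.02°  ✓
  (3,7): δ = 18.24°  ✓
  (4,5): δ = 109.79°  ·
  (4,6): δ = 74.59°  ·
  (4,7): δ = 38.33°  ✓
  (5,6): δ = 144.79°  ·
  (5,7): δ = 108.54°  ·
  (6,7): δ = 143.74°  ·
antipodal pairs: 9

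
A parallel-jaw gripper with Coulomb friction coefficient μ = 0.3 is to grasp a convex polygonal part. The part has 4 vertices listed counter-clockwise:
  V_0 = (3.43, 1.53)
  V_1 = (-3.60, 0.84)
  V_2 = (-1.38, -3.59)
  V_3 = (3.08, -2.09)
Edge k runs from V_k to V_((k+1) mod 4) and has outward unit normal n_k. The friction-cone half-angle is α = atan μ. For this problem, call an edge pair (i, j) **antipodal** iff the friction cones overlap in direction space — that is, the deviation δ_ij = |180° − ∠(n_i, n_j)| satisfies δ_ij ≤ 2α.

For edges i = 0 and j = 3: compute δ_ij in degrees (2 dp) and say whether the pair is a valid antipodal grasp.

δ = 78.87°, invalid

α = atan 0.3 = 16.70°;  2α = 33.40°
edge 0: e_0 = (-7.03, -0.69);  n_0 = (-0.0977, +0.9952)
edge 3: e_3 = (+0.35, +3.62);  n_3 = (+0.9954, -0.0962)
∠(n_0, n_3) = 101.13°
δ = |180° − 101.13°| = 78.87°
78.87° > 2α = 33.40°  →  invalid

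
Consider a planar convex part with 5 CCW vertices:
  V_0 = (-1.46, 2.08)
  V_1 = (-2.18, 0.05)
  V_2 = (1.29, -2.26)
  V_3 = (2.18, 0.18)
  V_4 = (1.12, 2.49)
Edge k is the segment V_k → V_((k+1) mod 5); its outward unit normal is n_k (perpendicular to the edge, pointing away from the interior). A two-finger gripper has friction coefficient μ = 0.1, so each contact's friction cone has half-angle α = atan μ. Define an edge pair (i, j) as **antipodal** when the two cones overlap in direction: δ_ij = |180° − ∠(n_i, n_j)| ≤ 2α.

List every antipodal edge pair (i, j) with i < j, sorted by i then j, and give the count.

count = 1; pairs: (0,2)

α = atan 0.1 = 5.71°;  2α = 11.42°
n_0 = (-0.9425, +0.3343)
n_1 = (-0.5541, -0.8324)
n_2 = (+0.9395, -0.3427)
n_3 = (+0.9089, +0.4171)
n_4 = (-0.1569, +0.9876)
  (0,1): δ = 104.12°  ·
  (0,2): δ = 0.51°  ✓
  (0,3): δ = 44.18°  ·
  (0,4): δ = 118.56°  ·
  (1,2): δ = 76.39°  ·
  (1,3): δ = 31.70°  ·
  (1,4): δ = 42.68°  ·
  (2,3): δ = 135.31°  ·
  (2,4): δ = 60.93°  ·
  (3,4): δ = 105.62°  ·
antipodal pairs: 1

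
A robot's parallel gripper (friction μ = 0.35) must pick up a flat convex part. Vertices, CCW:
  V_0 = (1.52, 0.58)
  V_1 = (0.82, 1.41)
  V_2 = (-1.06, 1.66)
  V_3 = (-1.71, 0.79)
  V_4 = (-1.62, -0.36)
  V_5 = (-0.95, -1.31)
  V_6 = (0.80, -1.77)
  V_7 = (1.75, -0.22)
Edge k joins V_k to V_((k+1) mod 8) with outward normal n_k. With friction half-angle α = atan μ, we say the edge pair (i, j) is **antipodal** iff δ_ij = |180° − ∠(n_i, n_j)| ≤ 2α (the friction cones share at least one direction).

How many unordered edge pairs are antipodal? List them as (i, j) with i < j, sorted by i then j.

α = atan 0.35 = 19.29°;  2α = 38.58°
n_0 = (+0.7644, +0.6447)
n_1 = (+0.1318, +0.9913)
n_2 = (-0.8011, +0.5985)
n_3 = (-0.9970, -0.0780)
n_4 = (-0.8172, -0.5763)
n_5 = (-0.2542, -0.9671)
n_6 = (+0.8526, -0.5226)
n_7 = (+0.9611, +0.2763)
  (0,1): δ = 137.72°  ·
  (0,2): δ = 76.91°  ·
  (0,3): δ = 35.67°  ✓
  (0,4): δ = 4.95°  ✓
  (0,5): δ = 35.13°  ✓
  (0,6): δ = 108.35°  ·
  (0,7): δ = 155.90°  ·
  (1,2): δ = 119.19°  ·
  (1,3): δ = 77.95°  ·
  (1,4): δ = 47.23°  ·
  (1,5): δ = 7.15°  ✓
  (1,6): δ = 66.07°  ·
  (1,7): δ = 113.61°  ·
  (2,3): δ = 138.76°  ·
  (2,4): δ = 108.04°  ·
  (2,5): δ = 67.96°  ·
  (2,6): δ = 5.26°  ✓
  (2,7): δ = 52.80°  ·
  (3,4): δ = 149.28°  ·
  (3,5): δ = 109.20°  ·
  (3,6): δ = 35.98°  ✓
  (3,7): δ = 11.57°  ✓
  (4,5): δ = 139.92°  ·
  (4,6): δ = 66.70°  ·
  (4,7): δ = 19.15°  ✓
  (5,6): δ = 106.78°  ·
  (5,7): δ = 59.23°  ·
  (6,7): δ = 132.46°  ·
antipodal pairs: 8

count = 8; pairs: (0,3), (0,4), (0,5), (1,5), (2,6), (3,6), (3,7), (4,7)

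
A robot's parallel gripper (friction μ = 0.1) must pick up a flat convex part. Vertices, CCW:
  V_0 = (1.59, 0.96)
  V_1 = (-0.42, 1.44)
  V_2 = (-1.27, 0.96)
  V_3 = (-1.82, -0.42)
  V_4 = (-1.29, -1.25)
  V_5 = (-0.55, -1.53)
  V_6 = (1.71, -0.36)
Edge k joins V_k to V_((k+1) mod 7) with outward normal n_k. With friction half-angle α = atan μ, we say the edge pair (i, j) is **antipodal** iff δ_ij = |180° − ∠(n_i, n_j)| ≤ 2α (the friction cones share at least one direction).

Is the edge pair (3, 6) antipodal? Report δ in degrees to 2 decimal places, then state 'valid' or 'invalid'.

δ = 27.37°, invalid

α = atan 0.1 = 5.71°;  2α = 11.42°
edge 3: e_3 = (+0.53, -0.83);  n_3 = (-0.8428, -0.5382)
edge 6: e_6 = (-0.12, +1.32);  n_6 = (+0.9959, +0.0905)
∠(n_3, n_6) = 152.63°
δ = |180° − 152.63°| = 27.37°
27.37° > 2α = 11.42°  →  invalid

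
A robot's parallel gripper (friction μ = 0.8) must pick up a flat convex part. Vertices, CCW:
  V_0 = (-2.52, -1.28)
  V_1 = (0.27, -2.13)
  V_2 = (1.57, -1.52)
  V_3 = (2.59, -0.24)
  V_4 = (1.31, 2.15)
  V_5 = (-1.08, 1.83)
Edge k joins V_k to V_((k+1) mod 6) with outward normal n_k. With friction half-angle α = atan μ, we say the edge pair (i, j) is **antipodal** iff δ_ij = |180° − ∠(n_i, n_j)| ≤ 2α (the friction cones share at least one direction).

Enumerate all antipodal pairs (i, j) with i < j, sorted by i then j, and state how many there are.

α = atan 0.8 = 38.66°;  2α = 77.32°
n_0 = (-0.2914, -0.9566)
n_1 = (+0.4248, -0.9053)
n_2 = (+0.7821, -0.6232)
n_3 = (+0.8815, +0.4721)
n_4 = (-0.1327, +0.9912)
n_5 = (-0.9074, +0.4202)
  (0,1): δ = 137.92°  ·
  (0,2): δ = 111.61°  ·
  (0,3): δ = 44.88°  ✓
  (0,4): δ = 24.57°  ✓
  (0,5): δ = 82.10°  ·
  (1,2): δ = 153.69°  ·
  (1,3): δ = 86.97°  ·
  (1,4): δ = 17.51°  ✓
  (1,5): δ = 40.02°  ✓
  (2,3): δ = 113.28°  ·
  (2,4): δ = 43.82°  ✓
  (2,5): δ = 13.71°  ✓
  (3,4): δ = 110.55°  ·
  (3,5): δ = 53.02°  ✓
  (4,5): δ = 122.47°  ·
antipodal pairs: 7

count = 7; pairs: (0,3), (0,4), (1,4), (1,5), (2,4), (2,5), (3,5)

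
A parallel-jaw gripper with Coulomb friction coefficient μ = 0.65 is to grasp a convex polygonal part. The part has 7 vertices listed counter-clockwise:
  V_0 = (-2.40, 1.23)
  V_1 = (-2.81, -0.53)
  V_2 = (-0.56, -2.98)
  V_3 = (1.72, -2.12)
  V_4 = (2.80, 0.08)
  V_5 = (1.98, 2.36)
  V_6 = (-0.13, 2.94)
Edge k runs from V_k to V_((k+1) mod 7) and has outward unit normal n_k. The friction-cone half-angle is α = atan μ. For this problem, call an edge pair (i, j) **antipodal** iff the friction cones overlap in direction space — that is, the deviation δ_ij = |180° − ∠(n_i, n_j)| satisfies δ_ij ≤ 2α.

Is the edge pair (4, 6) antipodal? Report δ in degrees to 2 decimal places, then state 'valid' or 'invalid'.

α = atan 0.65 = 33.02°;  2α = 66.05°
edge 4: e_4 = (-0.82, +2.28);  n_4 = (+0.9410, +0.3384)
edge 6: e_6 = (-2.27, -1.71);  n_6 = (-0.6017, +0.7987)
∠(n_4, n_6) = 107.21°
δ = |180° − 107.21°| = 72.79°
72.79° > 2α = 66.05°  →  invalid

δ = 72.79°, invalid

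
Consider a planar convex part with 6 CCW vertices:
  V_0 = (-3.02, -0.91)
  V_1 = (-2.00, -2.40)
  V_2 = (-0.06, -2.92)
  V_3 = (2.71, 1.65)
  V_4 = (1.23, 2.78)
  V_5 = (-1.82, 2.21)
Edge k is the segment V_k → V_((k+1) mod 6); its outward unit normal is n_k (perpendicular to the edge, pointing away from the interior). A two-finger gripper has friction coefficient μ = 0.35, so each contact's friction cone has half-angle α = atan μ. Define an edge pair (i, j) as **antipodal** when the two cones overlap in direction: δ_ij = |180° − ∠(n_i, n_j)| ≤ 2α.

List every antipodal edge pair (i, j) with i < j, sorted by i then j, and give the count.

count = 4; pairs: (0,3), (1,3), (1,4), (2,5)

α = atan 0.35 = 19.29°;  2α = 38.58°
n_0 = (-0.8252, -0.5649)
n_1 = (-0.2589, -0.9659)
n_2 = (+0.8552, -0.5183)
n_3 = (+0.6069, +0.7948)
n_4 = (-0.1837, +0.9830)
n_5 = (-0.9333, +0.3590)
  (0,1): δ = 139.40°  ·
  (0,2): δ = 65.62°  ·
  (0,3): δ = 18.24°  ✓
  (0,4): δ = 66.19°  ·
  (0,5): δ = 124.57°  ·
  (1,2): δ = 106.22°  ·
  (1,3): δ = 22.36°  ✓
  (1,4): δ = 25.59°  ✓
  (1,5): δ = 83.97°  ·
  (2,3): δ = 96.14°  ·
  (2,4): δ = 48.19°  ·
  (2,5): δ = 10.18°  ✓
  (3,4): δ = 132.05°  ·
  (3,5): δ = 73.68°  ·
  (4,5): δ = 121.62°  ·
antipodal pairs: 4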